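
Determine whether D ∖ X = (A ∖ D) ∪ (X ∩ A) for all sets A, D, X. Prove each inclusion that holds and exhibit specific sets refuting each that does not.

(⊆) fails and (⊇) fails.

(⟹) This inclusion fails. Take A = ∅, D = {1}, X = ∅; then 1 ∈ D ∖ X but 1 ∉ (A ∖ D) ∪ (X ∩ A).

(⟸) This inclusion fails. Take A = {1}, D = ∅, X = ∅; then 1 ∈ (A ∖ D) ∪ (X ∩ A) but 1 ∉ D ∖ X.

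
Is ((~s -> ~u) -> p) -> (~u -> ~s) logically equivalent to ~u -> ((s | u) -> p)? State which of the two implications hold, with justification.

Both directions fail.

Forward direction. This fails. Under u = F, s = T, p = F, the left side is true but the right side is false.

Converse. This fails. Under u = F, s = T, p = T, the left side is false but the right side is true.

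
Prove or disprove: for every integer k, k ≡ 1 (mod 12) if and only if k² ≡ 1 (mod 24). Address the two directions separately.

(→) Suppose k ≡ 1 (mod 12). Working modulo 24, k ∈ {1, 13}; for each such r, r² ≡ 1 (mod 24).

(←) This fails: take k = 5. Then 5² = 25 ≡ 1 (mod 24), yet 5 ≡ 5 (mod 12), not 1.

Not equivalent: only (⇒) holds.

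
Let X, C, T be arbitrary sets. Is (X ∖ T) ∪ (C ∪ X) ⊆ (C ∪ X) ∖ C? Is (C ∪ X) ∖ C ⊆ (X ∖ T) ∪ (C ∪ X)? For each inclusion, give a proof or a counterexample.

Only the reverse inclusion holds.

Forward inclusion. This inclusion fails. Take X = ∅, C = {1}, T = ∅; then 1 ∈ (X ∖ T) ∪ (C ∪ X) but 1 ∉ (C ∪ X) ∖ C.

Reverse inclusion. Let x ∈ (C ∪ X) ∖ C. Then either x ∈ X and x ∉ C, T; or x ∈ X ∩ T and x ∉ C. In each case x ∈ (X ∖ T) ∪ (C ∪ X), so (C ∪ X) ∖ C ⊆ (X ∖ T) ∪ (C ∪ X).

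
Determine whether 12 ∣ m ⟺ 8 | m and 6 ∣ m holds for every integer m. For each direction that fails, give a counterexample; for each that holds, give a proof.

[⇒] This fails: take m = 12. Certainly 12 ∣ 12, but 8 ∤ 12.

[⇐] Suppose 8 ∣ m and 6 ∣ m. Any common multiple of 8 and 6 is a multiple of their lcm; here lcm(8, 6) = 8·6/gcd(8, 6) = 48/2 = 24, so 24 ∣ m. Since 12 ∣ 24, it follows that 12 ∣ m.

The forward direction fails; the converse holds.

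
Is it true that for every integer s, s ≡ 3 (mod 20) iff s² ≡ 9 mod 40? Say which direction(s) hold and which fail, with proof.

Not equivalent: only (⇒) holds.

[⇒] Suppose s ≡ 3 (mod 20). Working modulo 40, s ∈ {3, 23}; for each such r, r² ≡ 9 (mod 40).

[⇐] This fails: take s = 7. Then 7² = 49 ≡ 9 (mod 40), yet 7 ≡ 7 (mod 20), not 3.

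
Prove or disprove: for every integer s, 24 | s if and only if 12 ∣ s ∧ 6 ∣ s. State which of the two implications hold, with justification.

The forward direction holds; the converse fails.

(→) If 24 ∣ s, write s = 24q. Since 24 = 2·12, s = 12·(2q), so 12 ∣ s; and since 24 = 4·6, s = 6·(4q), so 6 ∣ s.

(←) This fails: take s = 12. Both 12 ∣ 12 and 6 ∣ 12, yet 12 is not a multiple of 24 (since 12 = 0·24 + 12), so 24 ∤ 12.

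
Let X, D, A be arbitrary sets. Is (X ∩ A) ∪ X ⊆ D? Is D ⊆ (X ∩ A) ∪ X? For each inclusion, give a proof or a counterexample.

Both inclusions fail.

(⟹) This inclusion fails. Take X = {1}, D = ∅, A = ∅; then 1 ∈ (X ∩ A) ∪ X but 1 ∉ D.

(⟸) This inclusion fails. Take X = ∅, D = {1}, A = ∅; then 1 ∈ D but 1 ∉ (X ∩ A) ∪ X.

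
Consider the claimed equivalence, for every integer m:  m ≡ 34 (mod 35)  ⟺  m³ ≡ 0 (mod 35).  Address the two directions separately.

[⇒] This fails: take m = 34. Then 34 ≡ 34 (mod 35), but 34³ = 39304 ≡ 34 (mod 35), not 0.

[⇐] This fails: take m = 0. Then 0³ = 0 ≡ 0 (mod 35), yet 0 ≡ 0 (mod 35), not 34.

Neither direction holds.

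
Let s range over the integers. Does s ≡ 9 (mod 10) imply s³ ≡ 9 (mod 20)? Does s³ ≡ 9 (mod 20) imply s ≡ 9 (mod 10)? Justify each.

Only the converse holds.

[⇒] This fails: take s = 19. Then 19 ≡ 9 (mod 10), but 19³ = 6859 ≡ 19 (mod 20), not 9.

[⇐] Conversely, the residues r modulo 20 with r³ ≡ 9 (mod 20) are exactly {9}, and each is ≡ 9 (mod 10).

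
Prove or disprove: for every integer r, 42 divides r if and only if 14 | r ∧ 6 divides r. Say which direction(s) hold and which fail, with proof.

Equivalent; both directions hold.

[⇐] Suppose 14 ∣ r and 6 ∣ r. Any common multiple of 14 and 6 is a multiple of their lcm; here lcm(14, 6) = 14·6/gcd(14, 6) = 84/2 = 42, so 42 ∣ r.

[⇒] If 42 ∣ r, write r = 42q. Since 42 = 3·14, r = 14·(3q), so 14 ∣ r; and since 42 = 7·6, r = 6·(7q), so 6 ∣ r.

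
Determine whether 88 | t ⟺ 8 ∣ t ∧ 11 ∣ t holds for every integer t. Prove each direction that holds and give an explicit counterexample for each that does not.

[⇒] If 88 ∣ t, write t = 88q. Since 88 = 11·8, t = 8·(11q), so 8 ∣ t; and since 88 = 8·11, t = 11·(8q), so 11 ∣ t.

[⇐] Suppose 8 ∣ t and 11 ∣ t. Any common multiple of 8 and 11 is a multiple of their lcm; here gcd(8, 11) = 1, so lcm(8, 11) = 8·11 = 88, so 88 ∣ t.

Both directions hold; the statement is true.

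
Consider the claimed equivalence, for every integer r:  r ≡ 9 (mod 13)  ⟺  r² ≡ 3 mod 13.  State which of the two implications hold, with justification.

The forward direction holds; the converse fails.

[⇒] Suppose r ≡ 9 (mod 13). Write r = 13j + 9. Then (13j + 9)² = 169j² + 234j + 81 = 13(13j² + 18j + 6) + 3, so r² ≡ 3 (mod 13).

[⇐] This fails: take r = 4. Then 4² = 16 ≡ 3 (mod 13), yet 4 ≡ 4 (mod 13), not 9.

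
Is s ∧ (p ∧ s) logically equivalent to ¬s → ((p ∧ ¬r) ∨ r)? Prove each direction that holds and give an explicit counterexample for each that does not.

Only the forward implication holds.

[⇒] Assume the antecedent. If r is true, ¬s → ((p ∧ ¬r) ∨ r) reduces to true regardless of the other variables. If r is false, the antecedent forces (r = F, s = T, p = T), and ¬s → ((p ∧ ¬r) ∨ r) holds there. Either way ¬s → ((p ∧ ¬r) ∨ r) holds.

[⇐] This fails. Under r = T, s = F, p = F, the left side is false but the right side is true.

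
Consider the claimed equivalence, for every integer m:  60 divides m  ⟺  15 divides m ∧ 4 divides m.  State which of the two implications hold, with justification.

(⇐) Suppose 15 ∣ m and 4 ∣ m. Any common multiple of 15 and 4 is a multiple of their lcm; here gcd(15, 4) = 1, so lcm(15, 4) = 15·4 = 60, so 60 ∣ m.

(⇒) If 60 ∣ m, write m = 60q. Since 60 = 4·15, m = 15·(4q), so 15 ∣ m; and since 60 = 15·4, m = 4·(15q), so 4 ∣ m.

Both implications hold.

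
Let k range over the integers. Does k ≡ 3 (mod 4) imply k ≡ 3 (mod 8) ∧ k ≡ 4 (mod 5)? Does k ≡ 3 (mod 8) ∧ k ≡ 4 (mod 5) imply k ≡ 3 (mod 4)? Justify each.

(⇒) fails; (⇐) holds.

(←) If k ≡ 3 (mod 8) and k ≡ 4 (mod 5), then by the Chinese remainder theorem k ≡ 19 (mod 40). Since 19 ≡ 3 (mod 4) and 4 ∣ 40, we get k ≡ 3 (mod 4).

(→) This fails: k = 3 gives 3 ≡ 3 (mod 4) but 3 ≡ 3 (mod 5), so the conjunction on the right does not hold.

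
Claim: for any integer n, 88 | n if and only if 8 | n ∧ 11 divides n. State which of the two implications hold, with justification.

(⇒) If 88 ∣ n, write n = 88q. Since 88 = 11·8, n = 8·(11q), so 8 ∣ n; and since 88 = 8·11, n = 11·(8q), so 11 ∣ n.

(⇐) Suppose 8 ∣ n and 11 ∣ n. Any common multiple of 8 and 11 is a multiple of their lcm; here gcd(8, 11) = 1, so lcm(8, 11) = 8·11 = 88, so 88 ∣ n.

The biconditional holds.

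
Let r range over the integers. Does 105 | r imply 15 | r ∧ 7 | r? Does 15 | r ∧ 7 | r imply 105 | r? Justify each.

(⟸) Suppose 15 ∣ r and 7 ∣ r. Any common multiple of 15 and 7 is a multiple of their lcm; here gcd(15, 7) = 1, so lcm(15, 7) = 15·7 = 105, so 105 ∣ r.

(⟹) If 105 ∣ r, write r = 105q. Since 105 = 7·15, r = 15·(7q), so 15 ∣ r; and since 105 = 15·7, r = 7·(15q), so 7 ∣ r.

The biconditional holds.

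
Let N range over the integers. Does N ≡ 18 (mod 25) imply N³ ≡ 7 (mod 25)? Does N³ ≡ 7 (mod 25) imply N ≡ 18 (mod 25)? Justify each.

Both directions hold; the statement is true.

(→) Suppose N ≡ 18 (mod 25). Write N = 25j + 18. Then (25j + 18)³ = 15625j³ + 33750j² + 24300j + 5832 = 25(625j³ + 1350j² + 972j + 233) + 7, so N³ ≡ 7 (mod 25).

(←) Conversely, suppose N³ ≡ 7 (mod 25). The only residue r in {0, …, 24} with r³ ≡ 7 (mod 25) is r = 18, so N ≡ 18 (mod 25).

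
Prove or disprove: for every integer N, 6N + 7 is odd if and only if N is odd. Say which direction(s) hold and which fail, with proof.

The forward direction fails; the converse holds.

[⇒] This fails: take N = 4. Then 6N + 7 = 31, which is odd, yet N = 4 is even, not odd.

[⇐] Suppose N is odd. Since 6 is even, 6N is even for every N, so 6N + 7 has the same parity as 7, which is odd. Hence 6N + 7 is odd.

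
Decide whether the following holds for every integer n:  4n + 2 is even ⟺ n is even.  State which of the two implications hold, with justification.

Forward direction. This fails: take n = 5. Then 4n + 2 = 22, which is even, yet n = 5 is odd, not even.

Converse. Suppose n is even. Since 4 is even, 4n is even for every n, so 4n + 2 has the same parity as 2, which is even. Hence 4n + 2 is even.

Only the converse holds.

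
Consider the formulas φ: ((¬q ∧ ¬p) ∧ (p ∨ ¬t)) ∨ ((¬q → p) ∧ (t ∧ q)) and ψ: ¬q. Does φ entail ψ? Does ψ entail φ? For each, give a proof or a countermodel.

(⇒) fails and (⇐) fails.

Forward direction. This fails. Under p = F, t = T, q = T, the left side is true but the right side is false.

Converse. This fails. Under p = T, t = F, q = F, the left side is false but the right side is true.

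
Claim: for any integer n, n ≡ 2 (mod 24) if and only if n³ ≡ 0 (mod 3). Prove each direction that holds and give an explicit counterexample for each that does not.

[⇒] This fails: take n = 2. Then 2 ≡ 2 (mod 24), but 2³ = 8 ≡ 2 (mod 3), not 0.

[⇐] This fails: take n = 0. Then 0³ = 0 ≡ 0 (mod 3), yet 0 ≡ 0 (mod 24), not 2.

Neither implication holds.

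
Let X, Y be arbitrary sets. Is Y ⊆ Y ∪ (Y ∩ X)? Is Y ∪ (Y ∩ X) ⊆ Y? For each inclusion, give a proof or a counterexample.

(⊆) Let x ∈ Y. Then either x ∈ Y and x ∉ X; or x ∈ X ∩ Y. In each case x ∈ Y ∪ (Y ∩ X), so Y ⊆ Y ∪ (Y ∩ X).

(⊇) Let x ∈ Y ∪ (Y ∩ X). Then either x ∈ Y and x ∉ X; or x ∈ X ∩ Y. In each case x ∈ Y, so Y ∪ (Y ∩ X) ⊆ Y.

Both inclusions hold.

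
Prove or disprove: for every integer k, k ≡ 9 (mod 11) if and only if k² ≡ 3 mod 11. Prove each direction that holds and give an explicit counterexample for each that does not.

Forward direction. This fails: take k = 9. Then 9 ≡ 9 (mod 11), but 9² = 81 ≡ 4 (mod 11), not 3.

Converse. This fails: take k = 5. Then 5² = 25 ≡ 3 (mod 11), yet 5 ≡ 5 (mod 11), not 9.

Both directions fail.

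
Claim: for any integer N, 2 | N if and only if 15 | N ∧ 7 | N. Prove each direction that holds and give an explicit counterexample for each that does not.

(⇒) fails and (⇐) fails.

Forward direction. This fails: take N = 2. Certainly 2 ∣ 2, but 15 ∤ 2.

Converse. This fails: take N = 105. Both 15 ∣ 105 and 7 ∣ 105, yet 105 is not a multiple of 2 (since 105 = 52·2 + 1), so 2 ∤ 105.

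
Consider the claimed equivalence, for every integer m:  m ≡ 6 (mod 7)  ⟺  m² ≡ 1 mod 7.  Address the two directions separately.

(⇒) holds; (⇐) fails.

[⇒] Suppose m ≡ 6 (mod 7). Write m = 7j + 6. Then (7j + 6)² = 49j² + 84j + 36 = 7(7j² + 12j + 5) + 1, so m² ≡ 1 (mod 7).

[⇐] This fails: take m = 1. Then 1² = 1 ≡ 1 (mod 7), yet 1 ≡ 1 (mod 7), not 6.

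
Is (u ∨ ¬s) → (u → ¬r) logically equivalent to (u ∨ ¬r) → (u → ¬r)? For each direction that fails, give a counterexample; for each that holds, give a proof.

(⇐) Assume the antecedent. If u is true, the antecedent forces (u = T, s = F, r = F) or (u = T, s = T, r = F), and (u ∨ ¬s) → (u → ¬r) holds there. If u is false, (u ∨ ¬s) → (u → ¬r) reduces to true regardless of the other variables. Either way (u ∨ ¬s) → (u → ¬r) holds.

(⇒) Assume the antecedent. If u is true, the antecedent forces (u = T, s = F, r = F) or (u = T, s = T, r = F), and (u ∨ ¬r) → (u → ¬r) holds there. If u is false, (u ∨ ¬r) → (u → ¬r) reduces to true regardless of the other variables. Either way (u ∨ ¬r) → (u → ¬r) holds.

The biconditional holds.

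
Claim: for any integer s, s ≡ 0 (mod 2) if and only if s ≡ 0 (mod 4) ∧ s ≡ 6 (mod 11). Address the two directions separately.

(⟹) This fails: s = 0 gives 0 ≡ 0 (mod 2) but 0 ≡ 0 (mod 11), so the conjunction on the right does not hold.

(⟸) Conversely, if s ≡ 0 (mod 4) and s ≡ 6 (mod 11), then by the Chinese remainder theorem s ≡ 28 (mod 44). Since 28 ≡ 0 (mod 2) and 2 ∣ 44, we get s ≡ 0 (mod 2).

(⇒) fails; (⇐) holds.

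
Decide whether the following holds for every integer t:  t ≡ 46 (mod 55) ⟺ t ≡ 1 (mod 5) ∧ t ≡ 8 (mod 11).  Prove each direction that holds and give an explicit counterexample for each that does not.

Neither direction holds.

(⟹) This fails: t = 46 gives 46 ≡ 46 (mod 55) but 46 ≡ 2 (mod 11), so the conjunction on the right does not hold.

(⟸) This fails: t = 41 satisfies both congruences on the right (41 ≡ 1 mod 5 and 41 ≡ 8 mod 11) yet 41 ≡ 41 (mod 55), not 46.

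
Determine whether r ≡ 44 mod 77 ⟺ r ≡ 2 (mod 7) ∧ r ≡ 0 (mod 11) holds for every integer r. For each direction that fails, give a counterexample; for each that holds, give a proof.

Both directions hold.

(⟸) If r ≡ 2 (mod 7) and r ≡ 0 (mod 11), then by the Chinese remainder theorem r ≡ 44 (mod 77). This is exactly r ≡ 44 (mod 77).

(⟹) Suppose r ≡ 44 (mod 77); write r = 77j + 44. Since 7 ∣ 77, reducing mod 7 gives r ≡ 44 ≡ 2 (mod 7); since 11 ∣ 77, reducing mod 11 gives r ≡ 44 ≡ 0 (mod 11).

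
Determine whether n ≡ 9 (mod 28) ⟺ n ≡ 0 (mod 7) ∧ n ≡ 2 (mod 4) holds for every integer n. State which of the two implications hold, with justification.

Forward direction. This fails: n = 9 gives 9 ≡ 9 (mod 28) but 9 ≡ 2 (mod 7), so the conjunction on the right does not hold.

Converse. This fails: n = 14 satisfies both congruences on the right (14 ≡ 0 mod 7 and 14 ≡ 2 mod 4) yet 14 ≡ 14 (mod 28), not 9.

Neither implication holds.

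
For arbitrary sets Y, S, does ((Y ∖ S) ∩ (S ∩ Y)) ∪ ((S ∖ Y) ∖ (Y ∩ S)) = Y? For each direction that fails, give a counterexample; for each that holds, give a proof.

Neither inclusion holds.

(⟹) This inclusion fails. Take Y = ∅, S = {1}; then 1 ∈ ((Y ∖ S) ∩ (S ∩ Y)) ∪ ((S ∖ Y) ∖ (Y ∩ S)) but 1 ∉ Y.

(⟸) This inclusion fails. Take Y = {1}, S = ∅; then 1 ∈ Y but 1 ∉ ((Y ∖ S) ∩ (S ∩ Y)) ∪ ((S ∖ Y) ∖ (Y ∩ S)).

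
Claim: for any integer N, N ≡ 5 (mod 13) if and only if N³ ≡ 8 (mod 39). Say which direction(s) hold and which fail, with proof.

(⟹) This fails: take N = 18. Then 18 ≡ 5 (mod 13), but 18³ = 5832 ≡ 21 (mod 39), not 8.

(⟸) This fails: take N = 2. Then 2³ = 8 ≡ 8 (mod 39), yet 2 ≡ 2 (mod 13), not 5.

Neither direction holds.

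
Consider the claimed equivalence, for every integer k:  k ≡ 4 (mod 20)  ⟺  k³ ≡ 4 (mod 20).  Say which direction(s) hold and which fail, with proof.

(→) Suppose k ≡ 4 (mod 20). Write k = 20j + 4. Then (20j + 4)³ = 8000j³ + 4800j² + 960j + 64 = 20(400j³ + 240j² + 48j + 3) + 4, so k³ ≡ 4 (mod 20).

(←) This fails: take k = 14. Then 14³ = 2744 ≡ 4 (mod 20), yet 14 ≡ 14 (mod 20), not 4.

Only the forward direction holds.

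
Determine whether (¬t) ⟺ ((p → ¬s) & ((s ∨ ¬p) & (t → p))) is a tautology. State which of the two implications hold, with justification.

Only the reverse direction holds.

Converse. Assume the antecedent. If s is true, the antecedent forces (s = T, p = F, t = F), and ¬t holds there. If s is false, the antecedent forces (s = F, p = F, t = F), and ¬t holds there. Either way ¬t holds.

Forward direction. This fails. Under s = F, p = T, t = F, the left side is true but the right side is false.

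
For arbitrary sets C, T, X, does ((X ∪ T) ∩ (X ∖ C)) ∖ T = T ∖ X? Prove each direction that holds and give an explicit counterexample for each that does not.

Neither inclusion holds.

(⊆) This inclusion fails. Take C = ∅, T = ∅, X = {1}; then 1 ∈ ((X ∪ T) ∩ (X ∖ C)) ∖ T but 1 ∉ T ∖ X.

(⊇) This inclusion fails. Take C = ∅, T = {1}, X = ∅; then 1 ∈ T ∖ X but 1 ∉ ((X ∪ T) ∩ (X ∖ C)) ∖ T.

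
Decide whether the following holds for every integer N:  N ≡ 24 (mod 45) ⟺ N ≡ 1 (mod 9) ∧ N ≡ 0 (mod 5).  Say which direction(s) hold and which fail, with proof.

(→) This fails: N = 24 gives 24 ≡ 24 (mod 45) but 24 ≡ 6 (mod 9), so the conjunction on the right does not hold.

(←) This fails: N = 10 satisfies both congruences on the right (10 ≡ 1 mod 9 and 10 ≡ 0 mod 5) yet 10 ≡ 10 (mod 45), not 24.

(⇒) fails and (⇐) fails.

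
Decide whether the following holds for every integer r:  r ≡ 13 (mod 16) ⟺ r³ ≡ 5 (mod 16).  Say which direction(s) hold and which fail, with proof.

(⇒) Suppose r ≡ 13 (mod 16). Write r = 16j + 13. Then (16j + 13)³ = 4096j³ + 9984j² + 8112j + 2197 = 16(256j³ + 624j² + 507j + 137) + 5, so r³ ≡ 5 (mod 16).

(⇐) Conversely, suppose r³ ≡ 5 (mod 16). The only residue r in {0, …, 15} with r³ ≡ 5 (mod 16) is r = 13, so r ≡ 13 (mod 16).

Both directions hold; the statement is true.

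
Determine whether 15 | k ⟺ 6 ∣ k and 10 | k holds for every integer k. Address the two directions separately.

(⇒) This fails: take k = 15. Certainly 15 ∣ 15, but 6 ∤ 15.

(⇐) Suppose 6 ∣ k and 10 ∣ k. Any common multiple of 6 and 10 is a multiple of their lcm; here lcm(6, 10) = 6·10/gcd(6, 10) = 60/2 = 30, so 30 ∣ k. Since 15 ∣ 30, it follows that 15 ∣ k.

Not equivalent: only (⇐) holds.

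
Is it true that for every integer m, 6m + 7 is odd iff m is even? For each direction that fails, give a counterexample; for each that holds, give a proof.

(⟸) Suppose m is even. Since 6 is even, 6m is even for every m, so 6m + 7 has the same parity as 7, which is odd. Hence 6m + 7 is odd.

(⟹) This fails: take m = 5. Then 6m + 7 = 37, which is odd, yet m = 5 is odd, not even.

(⇒) fails; (⇐) holds.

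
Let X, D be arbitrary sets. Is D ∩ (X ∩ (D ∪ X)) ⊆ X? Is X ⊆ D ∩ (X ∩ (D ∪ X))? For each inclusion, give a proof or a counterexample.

(⟸) This inclusion fails. Take X = {1}, D = ∅; then 1 ∈ X but 1 ∉ D ∩ (X ∩ (D ∪ X)).

(⟹) Let x ∈ D ∩ (X ∩ (D ∪ X)). Then x ∈ X ∩ D, from which x ∈ X.

Only the forward inclusion holds.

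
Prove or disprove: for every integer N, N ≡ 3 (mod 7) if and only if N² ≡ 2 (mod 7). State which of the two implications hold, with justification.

Not equivalent: only (⇒) holds.

[⇐] This fails: take N = 4. Then 4² = 16 ≡ 2 (mod 7), yet 4 ≡ 4 (mod 7), not 3.

[⇒] Suppose N ≡ 3 (mod 7). Write N = 7j + 3. Then (7j + 3)² = 49j² + 42j + 9 = 7(7j² + 6j + 1) + 2, so N² ≡ 2 (mod 7).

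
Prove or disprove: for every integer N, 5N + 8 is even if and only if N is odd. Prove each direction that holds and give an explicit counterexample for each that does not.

Neither implication holds.

(→) This fails: N = 4 gives 5N + 8 = 28, which is even, but 4 is even, not odd.

(←) This also fails: N = 1 is odd, but 5N + 8 = 13 is odd, not even.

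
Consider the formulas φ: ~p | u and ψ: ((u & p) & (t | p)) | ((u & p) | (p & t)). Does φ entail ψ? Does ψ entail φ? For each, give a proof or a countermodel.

(⇒) fails and (⇐) fails.

(⟹) This fails. Under p = F, t = F, u = F, the left side is true but the right side is false.

(⟸) This fails. Under p = T, t = T, u = F, the left side is false but the right side is true.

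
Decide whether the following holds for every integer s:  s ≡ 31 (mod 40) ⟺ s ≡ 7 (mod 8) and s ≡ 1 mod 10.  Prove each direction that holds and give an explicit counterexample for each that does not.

Both implications hold.

(⇒) Suppose s ≡ 31 (mod 40); write s = 40j + 31. Since 8 ∣ 40, reducing mod 8 gives s ≡ 31 ≡ 7 (mod 8); since 10 ∣ 40, reducing mod 10 gives s ≡ 31 ≡ 1 (mod 10).

(⇐) Conversely, if s ≡ 7 (mod 8) and s ≡ 1 (mod 10), then by the Chinese remainder theorem s ≡ 31 (mod 40). This is exactly s ≡ 31 (mod 40).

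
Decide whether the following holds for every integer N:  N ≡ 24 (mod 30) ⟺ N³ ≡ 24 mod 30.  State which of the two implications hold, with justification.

The biconditional holds.

(⇒) Suppose N ≡ 24 (mod 30). Write N = 30j + 24. Then (30j + 24)³ = 27000j³ + 64800j² + 51840j + 13824 = 30(900j³ + 2160j² + 1728j + 460) + 24, so N³ ≡ 24 (mod 30).

(⇐) Conversely, suppose N³ ≡ 24 (mod 30). The only residue r in {0, …, 29} with r³ ≡ 24 (mod 30) is r = 24, so N ≡ 24 (mod 30).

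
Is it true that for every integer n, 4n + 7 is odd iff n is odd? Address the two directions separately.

(⇒) fails; (⇐) holds.

(⟸) Suppose n is odd. Since 4 is even, 4n is even for every n, so 4n + 7 has the same parity as 7, which is odd. Hence 4n + 7 is odd.

(⟹) This fails: take n = 2. Then 4n + 7 = 15, which is odd, yet n = 2 is even, not odd.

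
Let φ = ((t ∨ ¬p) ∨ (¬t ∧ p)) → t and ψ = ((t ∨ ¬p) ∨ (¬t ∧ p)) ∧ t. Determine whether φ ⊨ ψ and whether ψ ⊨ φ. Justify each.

Both directions hold.

(←) Assume the antecedent. If p is true, the antecedent forces (p = T, t = T), and ((t ∨ ¬p) ∨ (¬t ∧ p)) → t holds there. If p is false, the antecedent forces (p = F, t = T), and ((t ∨ ¬p) ∨ (¬t ∧ p)) → t holds there. Either way ((t ∨ ¬p) ∨ (¬t ∧ p)) → t holds.

(→) Assume the antecedent. If p is true, the antecedent forces (p = T, t = T), and ((t ∨ ¬p) ∨ (¬t ∧ p)) ∧ t holds there. If p is false, the antecedent forces (p = F, t = T), and ((t ∨ ¬p) ∨ (¬t ∧ p)) ∧ t holds there. Either way ((t ∨ ¬p) ∨ (¬t ∧ p)) ∧ t holds.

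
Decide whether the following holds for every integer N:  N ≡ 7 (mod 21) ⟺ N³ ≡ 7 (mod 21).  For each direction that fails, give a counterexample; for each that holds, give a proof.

Equivalent; both directions hold.

(⇒) Suppose N ≡ 7 (mod 21). Write N = 21j + 7. Then (21j + 7)³ = 9261j³ + 9261j² + 3087j + 343 = 21(441j³ + 441j² + 147j + 16) + 7, so N³ ≡ 7 (mod 21).

(⇐) Conversely, suppose N³ ≡ 7 (mod 21). The only residue r in {0, …, 20} with r³ ≡ 7 (mod 21) is r = 7, so N ≡ 7 (mod 21).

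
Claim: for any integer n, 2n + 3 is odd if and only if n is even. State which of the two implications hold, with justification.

Forward direction. This fails: take n = 1. Then 2n + 3 = 5, which is odd, yet n = 1 is odd, not even.

Converse. Suppose n is even. Since 2 is even, 2n is even for every n, so 2n + 3 has the same parity as 3, which is odd. Hence 2n + 3 is odd.

The forward direction fails; the converse holds.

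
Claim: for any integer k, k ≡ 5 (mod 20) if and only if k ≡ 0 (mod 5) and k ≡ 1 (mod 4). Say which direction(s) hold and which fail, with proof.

Both implications hold.

(⟸) If k ≡ 0 (mod 5) and k ≡ 1 (mod 4), then by the Chinese remainder theorem k ≡ 5 (mod 20). This is exactly k ≡ 5 (mod 20).

(⟹) Suppose k ≡ 5 (mod 20); write k = 20j + 5. Since 5 ∣ 20, reducing mod 5 gives k ≡ 5 ≡ 0 (mod 5); since 4 ∣ 20, reducing mod 4 gives k ≡ 5 ≡ 1 (mod 4).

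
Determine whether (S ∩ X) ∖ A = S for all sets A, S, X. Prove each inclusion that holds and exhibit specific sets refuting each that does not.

The sets are not equal: only the forward inclusion holds.

Reverse inclusion. This inclusion fails. Take A = ∅, S = {1}, X = ∅; then 1 ∈ S but 1 ∉ (S ∩ X) ∖ A.

Forward inclusion. Let x ∈ (S ∩ X) ∖ A. Then x ∈ S ∩ X and x ∉ A, from which x ∈ S.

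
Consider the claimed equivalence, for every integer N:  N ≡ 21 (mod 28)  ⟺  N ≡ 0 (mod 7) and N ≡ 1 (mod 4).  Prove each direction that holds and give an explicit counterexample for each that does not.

Both directions hold; the statement is true.

(⟹) Suppose N ≡ 21 (mod 28); write N = 28j + 21. Since 7 ∣ 28, reducing mod 7 gives N ≡ 21 ≡ 0 (mod 7); since 4 ∣ 28, reducing mod 4 gives N ≡ 21 ≡ 1 (mod 4).

(⟸) Conversely, if N ≡ 0 (mod 7) and N ≡ 1 (mod 4), then by the Chinese remainder theorem N ≡ 21 (mod 28). This is exactly N ≡ 21 (mod 28).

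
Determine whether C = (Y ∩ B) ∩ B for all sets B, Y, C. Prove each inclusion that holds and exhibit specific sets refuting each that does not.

(⊆) fails and (⊇) fails.

(⊆) This inclusion fails. Take B = ∅, Y = ∅, C = {1}; then 1 ∈ C but 1 ∉ (Y ∩ B) ∩ B.

(⊇) This inclusion fails. Take B = {1}, Y = {1}, C = ∅; then 1 ∈ (Y ∩ B) ∩ B but 1 ∉ C.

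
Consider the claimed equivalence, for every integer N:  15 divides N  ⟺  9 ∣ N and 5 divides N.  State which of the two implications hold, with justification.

Forward direction. This fails: take N = 15. Certainly 15 ∣ 15, but 9 ∤ 15.

Converse. Suppose 9 ∣ N and 5 ∣ N. Any common multiple of 9 and 5 is a multiple of their lcm; here gcd(9, 5) = 1, so lcm(9, 5) = 9·5 = 45, so 45 ∣ N. Since 15 ∣ 45, it follows that 15 ∣ N.

The forward direction fails; the converse holds.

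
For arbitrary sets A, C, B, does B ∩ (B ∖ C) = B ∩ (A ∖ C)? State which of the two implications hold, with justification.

The sets are not equal: only the reverse inclusion holds.

(⊇) Let x ∈ B ∩ (A ∖ C). Then x ∈ A ∩ B and x ∉ C, from which x ∈ B ∩ (B ∖ C).

(⊆) This inclusion fails. Take A = ∅, C = ∅, B = {1}; then 1 ∈ B ∩ (B ∖ C) but 1 ∉ B ∩ (A ∖ C).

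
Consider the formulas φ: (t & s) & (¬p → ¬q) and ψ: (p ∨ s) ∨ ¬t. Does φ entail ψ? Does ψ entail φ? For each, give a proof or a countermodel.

[⇒] Assume the antecedent. If p is true, (p ∨ s) ∨ ¬t reduces to true regardless of the other variables. If p is false, the antecedent forces (p = F, t = T, q = F, s = T), and (p ∨ s) ∨ ¬t holds there. Either way (p ∨ s) ∨ ¬t holds.

[⇐] This fails. Under p = F, t = F, q = F, s = F, the left side is false but the right side is true.

Not equivalent: only (⇒) holds.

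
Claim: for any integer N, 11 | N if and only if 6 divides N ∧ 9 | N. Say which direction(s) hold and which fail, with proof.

(→) This fails: take N = 11. Certainly 11 ∣ 11, but 6 ∤ 11.

(←) This fails: take N = 18. Both 6 ∣ 18 and 9 ∣ 18, yet 18 is not a multiple of 11 (since 18 = 1·11 + 7), so 11 ∤ 18.

Both directions fail.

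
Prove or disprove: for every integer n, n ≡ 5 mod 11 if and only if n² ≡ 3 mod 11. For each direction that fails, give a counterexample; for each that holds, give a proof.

Only the forward direction holds.

(→) Suppose n ≡ 5 mod 11. Write n = 11j + 5. Then (11j + 5)² = 121j² + 110j + 25 = 11(11j² + 10j + 2) + 3, so n² ≡ 3 (mod 11).

(←) This fails: take n = 6. Then 6² = 36 ≡ 3 (mod 11), yet 6 ≡ 6 (mod 11), not 5.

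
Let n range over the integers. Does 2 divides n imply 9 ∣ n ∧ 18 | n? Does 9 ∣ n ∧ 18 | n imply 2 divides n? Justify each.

Not equivalent: only (⇐) holds.

(⟹) This fails: take n = 2. Certainly 2 ∣ 2, but 9 ∤ 2.

(⟸) Suppose 9 ∣ n and 18 ∣ n. Any common multiple of 9 and 18 is a multiple of their lcm; here lcm(9, 18) = 9·18/gcd(9, 18) = 162/9 = 18, so 18 ∣ n. Since 2 ∣ 18, it follows that 2 ∣ n.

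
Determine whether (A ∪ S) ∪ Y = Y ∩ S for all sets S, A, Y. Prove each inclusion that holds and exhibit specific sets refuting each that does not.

The sets are not equal: only the reverse inclusion holds.

Forward inclusion. This inclusion fails. Take S = {1}, A = ∅, Y = ∅; then 1 ∈ (A ∪ S) ∪ Y but 1 ∉ Y ∩ S.

Reverse inclusion. Let x ∈ Y ∩ S. Then either x ∈ S ∩ Y and x ∉ A; or x ∈ S ∩ A ∩ Y. In each case x ∈ (A ∪ S) ∪ Y, so Y ∩ S ⊆ (A ∪ S) ∪ Y.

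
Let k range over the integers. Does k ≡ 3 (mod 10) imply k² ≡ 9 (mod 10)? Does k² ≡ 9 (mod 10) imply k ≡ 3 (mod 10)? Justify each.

Only the forward implication holds.

Forward direction. Suppose k ≡ 3 (mod 10). Write k = 10j + 3. Then (10j + 3)² = 100j² + 60j + 9 = 10(10j² + 6j) + 9, so k² ≡ 9 (mod 10).

Converse. This fails: take k = 7. Then 7² = 49 ≡ 9 (mod 10), yet 7 ≡ 7 (mod 10), not 3.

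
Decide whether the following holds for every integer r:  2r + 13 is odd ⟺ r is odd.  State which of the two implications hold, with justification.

(←) Suppose r is odd. Since 2 is even, 2r is even for every r, so 2r + 13 has the same parity as 13, which is odd. Hence 2r + 13 is odd.

(→) This fails: take r = 6. Then 2r + 13 = 25, which is odd, yet r = 6 is even, not odd.

Only the converse holds.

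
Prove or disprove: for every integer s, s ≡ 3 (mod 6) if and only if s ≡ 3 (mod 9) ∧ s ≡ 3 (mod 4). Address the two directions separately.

Forward direction. This fails: s = 33 gives 33 ≡ 3 (mod 6) but 33 ≡ 6 (mod 9), so the conjunction on the right does not hold.

Converse. If s ≡ 3 (mod 9) and s ≡ 3 (mod 4), then by the Chinese remainder theorem s ≡ 3 (mod 36). Since 3 ≡ 3 (mod 6) and 6 ∣ 36, we get s ≡ 3 (mod 6).

Only the reverse direction holds.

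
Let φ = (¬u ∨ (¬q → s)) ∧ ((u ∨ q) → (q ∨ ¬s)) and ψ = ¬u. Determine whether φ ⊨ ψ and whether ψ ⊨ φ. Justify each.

Only the converse holds.

(⟸) Assume the antecedent. If q is true, the consequent reduces to true regardless of the other variables. If q is false, the antecedent forces (q = F, s = F, u = F) or (q = F, s = T, u = F), and the consequent holds there. Either way the consequent holds.

(⟹) This fails. Under q = T, s = F, u = T, the left side is true but the right side is false.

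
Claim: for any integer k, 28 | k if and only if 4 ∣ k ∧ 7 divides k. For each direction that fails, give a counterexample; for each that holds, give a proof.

Both implications hold.

[⇒] If 28 ∣ k, write k = 28q. Since 28 = 7·4, k = 4·(7q), so 4 ∣ k; and since 28 = 4·7, k = 7·(4q), so 7 ∣ k.

[⇐] Suppose 4 ∣ k and 7 ∣ k. Any common multiple of 4 and 7 is a multiple of their lcm; here gcd(4, 7) = 1, so lcm(4, 7) = 4·7 = 28, so 28 ∣ k.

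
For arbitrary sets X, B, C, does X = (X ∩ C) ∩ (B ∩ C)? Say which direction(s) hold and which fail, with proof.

Reverse inclusion. Let x ∈ (X ∩ C) ∩ (B ∩ C). Then x ∈ X ∩ B ∩ C, from which x ∈ X.

Forward inclusion. This inclusion fails. Take X = {1}, B = ∅, C = ∅; then 1 ∈ X but 1 ∉ (X ∩ C) ∩ (B ∩ C).

The sets are not equal: only the reverse inclusion holds.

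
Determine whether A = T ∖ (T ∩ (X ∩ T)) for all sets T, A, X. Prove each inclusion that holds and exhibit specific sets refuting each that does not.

(⊆) This inclusion fails. Take T = ∅, A = {1}, X = ∅; then 1 ∈ A but 1 ∉ T ∖ (T ∩ (X ∩ T)).

(⊇) This inclusion fails. Take T = {1}, A = ∅, X = ∅; then 1 ∈ T ∖ (T ∩ (X ∩ T)) but 1 ∉ A.

Neither inclusion holds.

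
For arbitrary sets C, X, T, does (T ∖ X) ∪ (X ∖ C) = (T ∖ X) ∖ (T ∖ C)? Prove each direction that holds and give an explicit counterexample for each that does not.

Forward inclusion. This inclusion fails. Take C = ∅, X = {1}, T = ∅; then 1 ∈ (T ∖ X) ∪ (X ∖ C) but 1 ∉ (T ∖ X) ∖ (T ∖ C).

Reverse inclusion. Let x ∈ (T ∖ X) ∖ (T ∖ C). Then x ∈ C ∩ T and x ∉ X, from which x ∈ (T ∖ X) ∪ (X ∖ C).

(⊆) fails; (⊇) holds.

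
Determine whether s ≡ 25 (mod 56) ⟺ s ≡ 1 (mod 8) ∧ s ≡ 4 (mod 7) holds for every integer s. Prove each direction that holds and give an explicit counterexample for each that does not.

(←) If s ≡ 1 (mod 8) and s ≡ 4 (mod 7), then by the Chinese remainder theorem s ≡ 25 (mod 56). This is exactly s ≡ 25 (mod 56).

(→) Suppose s ≡ 25 (mod 56); write s = 56j + 25. Since 8 ∣ 56, reducing mod 8 gives s ≡ 25 ≡ 1 (mod 8); since 7 ∣ 56, reducing mod 7 gives s ≡ 25 ≡ 4 (mod 7).

Both implications hold.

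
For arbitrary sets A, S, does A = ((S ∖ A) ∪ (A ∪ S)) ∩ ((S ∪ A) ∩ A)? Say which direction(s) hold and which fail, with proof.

The two sets are equal.

Forward inclusion. Let x ∈ A. Then either x ∈ A and x ∉ S; or x ∈ A ∩ S. In each case x ∈ ((S ∖ A) ∪ (A ∪ S)) ∩ ((S ∪ A) ∩ A), so A ⊆ ((S ∖ A) ∪ (A ∪ S)) ∩ ((S ∪ A) ∩ A).

Reverse inclusion. Let x ∈ ((S ∖ A) ∪ (A ∪ S)) ∩ ((S ∪ A) ∩ A). Then either x ∈ A and x ∉ S; or x ∈ A ∩ S. In each case x ∈ A, so ((S ∖ A) ∪ (A ∪ S)) ∩ ((S ∪ A) ∩ A) ⊆ A.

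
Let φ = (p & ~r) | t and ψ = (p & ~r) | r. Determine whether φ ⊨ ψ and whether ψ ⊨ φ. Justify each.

Neither implication holds.

(→) This fails. Under t = T, r = F, p = F, the left side is true but the right side is false.

(←) This fails. Under t = F, r = T, p = F, the left side is false but the right side is true.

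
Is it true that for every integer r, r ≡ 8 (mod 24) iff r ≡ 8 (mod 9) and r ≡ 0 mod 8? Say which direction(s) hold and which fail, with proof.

(⇒) fails; (⇐) holds.

(⇒) This fails: r = 32 gives 32 ≡ 8 (mod 24) but 32 ≡ 5 (mod 9), so the conjunction on the right does not hold.

(⇐) Conversely, if r ≡ 8 (mod 9) and r ≡ 0 (mod 8), then by the Chinese remainder theorem r ≡ 8 (mod 72). Since 8 ≡ 8 (mod 24) and 24 ∣ 72, we get r ≡ 8 (mod 24).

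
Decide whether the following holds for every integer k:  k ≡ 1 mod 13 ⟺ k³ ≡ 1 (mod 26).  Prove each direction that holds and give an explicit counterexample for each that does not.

Neither direction holds.

(→) This fails: take k = 14. Then 14 ≡ 1 (mod 13), but 14³ = 2744 ≡ 14 (mod 26), not 1.

(←) This fails: take k = 3. Then 3³ = 27 ≡ 1 (mod 26), yet 3 ≡ 3 (mod 13), not 1.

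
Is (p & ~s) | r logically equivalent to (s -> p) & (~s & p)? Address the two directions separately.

(←) Assume the antecedent. If p is true, the antecedent forces (p = T, r = F, s = F) or (p = T, r = T, s = F), and (p & ~s) | r holds there. If p is false, the antecedent cannot hold. Either way (p & ~s) | r holds.

(→) This fails. Under p = F, r = T, s = F, the left side is true but the right side is false.

The forward direction fails; the converse holds.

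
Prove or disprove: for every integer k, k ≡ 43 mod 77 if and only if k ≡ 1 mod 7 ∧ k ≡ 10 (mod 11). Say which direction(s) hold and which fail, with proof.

(⟹) Suppose k ≡ 43 (mod 77); write k = 77j + 43. Since 7 ∣ 77, reducing mod 7 gives k ≡ 43 ≡ 1 (mod 7); since 11 ∣ 77, reducing mod 11 gives k ≡ 43 ≡ 10 (mod 11).

(⟸) Conversely, if k ≡ 1 (mod 7) and k ≡ 10 (mod 11), then by the Chinese remainder theorem k ≡ 43 (mod 77). This is exactly k ≡ 43 (mod 77).

Equivalent; both directions hold.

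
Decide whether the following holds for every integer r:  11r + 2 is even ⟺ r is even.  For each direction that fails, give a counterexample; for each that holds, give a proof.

Both directions hold.

Forward direction. Suppose 11r + 2 is even. Since 11 is odd, 11r and r have the same parity, so 11r + 2 ≡ r + 2 (mod 2). As 2 is even, 11r + 2 is even exactly when r is even. Thus r is even.

Converse. Suppose r is even; write r = 2j. Then 11r + 2 = 11·(2j) + 2 = 2·11j + 2, which is even.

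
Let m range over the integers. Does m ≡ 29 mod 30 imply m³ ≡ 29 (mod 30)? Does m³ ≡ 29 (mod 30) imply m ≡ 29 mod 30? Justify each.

The biconditional holds.

(←) Suppose m³ ≡ 29 (mod 30). The only residue r in {0, …, 29} with r³ ≡ 29 (mod 30) is r = 29, so m ≡ 29 (mod 30).

(→) Suppose m ≡ 29 mod 30. Write m = 30j + 29. Then (30j + 29)³ = 27000j³ + 78300j² + 75690j + 24389 = 30(900j³ + 2610j² + 2523j + 812) + 29, so m³ ≡ 29 (mod 30).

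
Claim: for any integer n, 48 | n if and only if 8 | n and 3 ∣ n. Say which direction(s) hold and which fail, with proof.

Not equivalent: only (⇒) holds.

(⟹) If 48 ∣ n, write n = 48q. Since 48 = 6·8, n = 8·(6q), so 8 ∣ n; and since 48 = 16·3, n = 3·(16q), so 3 ∣ n.

(⟸) This fails: take n = 24. Both 8 ∣ 24 and 3 ∣ 24, yet 24 is not a multiple of 48 (since 24 = 0·48 + 24), so 48 ∤ 24.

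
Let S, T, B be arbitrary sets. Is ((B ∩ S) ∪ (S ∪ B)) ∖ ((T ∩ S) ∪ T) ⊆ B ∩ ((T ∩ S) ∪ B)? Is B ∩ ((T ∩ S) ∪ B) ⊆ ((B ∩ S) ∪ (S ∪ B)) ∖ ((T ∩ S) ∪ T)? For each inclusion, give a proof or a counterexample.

Forward inclusion. This inclusion fails. Take S = {1}, T = ∅, B = ∅; then 1 ∈ ((B ∩ S) ∪ (S ∪ B)) ∖ ((T ∩ S) ∪ T) but 1 ∉ B ∩ ((T ∩ S) ∪ B).

Reverse inclusion. This inclusion fails. Take S = ∅, T = {1}, B = {1}; then 1 ∈ B ∩ ((T ∩ S) ∪ B) but 1 ∉ ((B ∩ S) ∪ (S ∪ B)) ∖ ((T ∩ S) ∪ T).

Neither inclusion holds.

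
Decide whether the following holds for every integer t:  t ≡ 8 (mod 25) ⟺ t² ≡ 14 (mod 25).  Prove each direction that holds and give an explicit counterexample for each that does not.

Only the forward implication holds.

(⇒) Suppose t ≡ 8 (mod 25). Write t = 25j + 8. Then (25j + 8)² = 625j² + 400j + 64 = 25(25j² + 16j + 2) + 14, so t² ≡ 14 (mod 25).

(⇐) This fails: take t = 17. Then 17² = 289 ≡ 14 (mod 25), yet 17 ≡ 17 (mod 25), not 8.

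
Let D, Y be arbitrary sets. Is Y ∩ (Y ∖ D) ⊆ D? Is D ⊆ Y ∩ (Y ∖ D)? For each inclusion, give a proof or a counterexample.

(⊆) This inclusion fails. Take D = ∅, Y = {1}; then 1 ∈ Y ∩ (Y ∖ D) but 1 ∉ D.

(⊇) This inclusion fails. Take D = {1}, Y = ∅; then 1 ∈ D but 1 ∉ Y ∩ (Y ∖ D).

Neither inclusion holds.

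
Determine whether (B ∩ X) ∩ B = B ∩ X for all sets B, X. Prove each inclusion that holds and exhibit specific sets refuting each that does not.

Both inclusions hold.

(⊆) Let x ∈ (B ∩ X) ∩ B. Then x ∈ B ∩ X, from which x ∈ B ∩ X.

(⊇) Let x ∈ B ∩ X. Then x ∈ B ∩ X, from which x ∈ (B ∩ X) ∩ B.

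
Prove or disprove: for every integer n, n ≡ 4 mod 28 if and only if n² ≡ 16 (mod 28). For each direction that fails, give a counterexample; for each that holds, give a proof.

Converse. This fails: take n = 10. Then 10² = 100 ≡ 16 (mod 28), yet 10 ≡ 10 (mod 28), not 4.

Forward direction. Suppose n ≡ 4 mod 28. Write n = 28j + 4. Then (28j + 4)² = 784j² + 224j + 16 = 28(28j² + 8j) + 16, so n² ≡ 16 (mod 28).

Not equivalent: only (⇒) holds.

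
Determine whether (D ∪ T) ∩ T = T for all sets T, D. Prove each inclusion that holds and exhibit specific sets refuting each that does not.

Forward inclusion. Let x ∈ (D ∪ T) ∩ T. Then either x ∈ T and x ∉ D; or x ∈ T ∩ D. In each case x ∈ T, so (D ∪ T) ∩ T ⊆ T.

Reverse inclusion. Let x ∈ T. Then either x ∈ T and x ∉ D; or x ∈ T ∩ D. In each case x ∈ (D ∪ T) ∩ T, so T ⊆ (D ∪ T) ∩ T.

Both inclusions hold.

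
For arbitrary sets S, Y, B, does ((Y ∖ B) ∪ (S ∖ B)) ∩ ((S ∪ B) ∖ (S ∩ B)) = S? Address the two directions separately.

Only the forward inclusion holds.

Forward inclusion. Let x ∈ ((Y ∖ B) ∪ (S ∖ B)) ∩ ((S ∪ B) ∖ (S ∩ B)). Then either x ∈ S and x ∉ Y, B; or x ∈ S ∩ Y and x ∉ B. In each case x ∈ S, so ((Y ∖ B) ∪ (S ∖ B)) ∩ ((S ∪ B) ∖ (S ∩ B)) ⊆ S.

Reverse inclusion. This inclusion fails. Take S = {1}, Y = ∅, B = {1}; then 1 ∈ S but 1 ∉ ((Y ∖ B) ∪ (S ∖ B)) ∩ ((S ∪ B) ∖ (S ∩ B)).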